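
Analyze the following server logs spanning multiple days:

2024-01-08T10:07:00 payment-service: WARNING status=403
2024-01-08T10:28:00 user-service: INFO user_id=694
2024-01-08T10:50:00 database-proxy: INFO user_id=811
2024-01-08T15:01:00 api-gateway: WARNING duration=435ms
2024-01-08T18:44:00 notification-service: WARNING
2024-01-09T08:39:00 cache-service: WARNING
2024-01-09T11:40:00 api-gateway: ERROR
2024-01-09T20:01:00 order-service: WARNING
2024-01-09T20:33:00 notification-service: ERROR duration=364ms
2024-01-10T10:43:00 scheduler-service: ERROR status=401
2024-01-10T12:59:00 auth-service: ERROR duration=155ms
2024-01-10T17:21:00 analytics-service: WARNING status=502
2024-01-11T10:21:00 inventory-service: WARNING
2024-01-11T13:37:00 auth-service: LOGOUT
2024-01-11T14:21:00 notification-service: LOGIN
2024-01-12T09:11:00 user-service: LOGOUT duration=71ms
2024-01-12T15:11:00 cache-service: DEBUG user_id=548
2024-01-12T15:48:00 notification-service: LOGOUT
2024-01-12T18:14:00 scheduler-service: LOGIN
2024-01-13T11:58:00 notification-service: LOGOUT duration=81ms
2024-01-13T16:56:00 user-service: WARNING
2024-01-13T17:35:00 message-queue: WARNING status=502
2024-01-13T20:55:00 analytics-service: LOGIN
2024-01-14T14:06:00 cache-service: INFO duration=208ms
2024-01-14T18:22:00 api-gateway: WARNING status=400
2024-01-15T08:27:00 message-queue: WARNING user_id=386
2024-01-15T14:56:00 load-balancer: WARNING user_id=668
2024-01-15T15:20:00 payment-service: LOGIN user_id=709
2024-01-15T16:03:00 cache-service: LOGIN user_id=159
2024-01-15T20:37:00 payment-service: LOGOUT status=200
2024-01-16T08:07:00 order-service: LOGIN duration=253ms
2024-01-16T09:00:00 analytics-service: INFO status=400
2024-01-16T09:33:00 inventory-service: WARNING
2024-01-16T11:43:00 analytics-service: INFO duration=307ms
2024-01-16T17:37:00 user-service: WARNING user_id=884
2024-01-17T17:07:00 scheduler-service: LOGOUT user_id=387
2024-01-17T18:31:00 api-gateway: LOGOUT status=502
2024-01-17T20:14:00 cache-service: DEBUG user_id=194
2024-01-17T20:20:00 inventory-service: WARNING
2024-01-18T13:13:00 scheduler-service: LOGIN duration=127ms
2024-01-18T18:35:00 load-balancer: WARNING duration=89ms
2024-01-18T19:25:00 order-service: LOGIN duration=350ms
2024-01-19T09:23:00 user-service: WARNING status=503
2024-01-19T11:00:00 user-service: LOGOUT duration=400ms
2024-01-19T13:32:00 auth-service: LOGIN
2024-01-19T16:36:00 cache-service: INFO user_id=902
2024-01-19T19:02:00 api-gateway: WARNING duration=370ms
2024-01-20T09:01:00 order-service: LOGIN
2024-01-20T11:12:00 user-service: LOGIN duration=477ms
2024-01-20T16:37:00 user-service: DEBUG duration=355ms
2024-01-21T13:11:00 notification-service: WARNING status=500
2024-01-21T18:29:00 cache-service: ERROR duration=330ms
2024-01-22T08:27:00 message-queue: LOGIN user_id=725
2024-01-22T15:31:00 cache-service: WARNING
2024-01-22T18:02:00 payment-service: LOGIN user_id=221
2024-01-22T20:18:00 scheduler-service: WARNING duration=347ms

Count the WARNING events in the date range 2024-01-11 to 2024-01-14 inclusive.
4

To filter by date range:

1. Date range: 2024-01-11 through 2024-01-14, both dates inclusive
2. Filter for WARNING events whose date falls in this range
3. Count matching events: 4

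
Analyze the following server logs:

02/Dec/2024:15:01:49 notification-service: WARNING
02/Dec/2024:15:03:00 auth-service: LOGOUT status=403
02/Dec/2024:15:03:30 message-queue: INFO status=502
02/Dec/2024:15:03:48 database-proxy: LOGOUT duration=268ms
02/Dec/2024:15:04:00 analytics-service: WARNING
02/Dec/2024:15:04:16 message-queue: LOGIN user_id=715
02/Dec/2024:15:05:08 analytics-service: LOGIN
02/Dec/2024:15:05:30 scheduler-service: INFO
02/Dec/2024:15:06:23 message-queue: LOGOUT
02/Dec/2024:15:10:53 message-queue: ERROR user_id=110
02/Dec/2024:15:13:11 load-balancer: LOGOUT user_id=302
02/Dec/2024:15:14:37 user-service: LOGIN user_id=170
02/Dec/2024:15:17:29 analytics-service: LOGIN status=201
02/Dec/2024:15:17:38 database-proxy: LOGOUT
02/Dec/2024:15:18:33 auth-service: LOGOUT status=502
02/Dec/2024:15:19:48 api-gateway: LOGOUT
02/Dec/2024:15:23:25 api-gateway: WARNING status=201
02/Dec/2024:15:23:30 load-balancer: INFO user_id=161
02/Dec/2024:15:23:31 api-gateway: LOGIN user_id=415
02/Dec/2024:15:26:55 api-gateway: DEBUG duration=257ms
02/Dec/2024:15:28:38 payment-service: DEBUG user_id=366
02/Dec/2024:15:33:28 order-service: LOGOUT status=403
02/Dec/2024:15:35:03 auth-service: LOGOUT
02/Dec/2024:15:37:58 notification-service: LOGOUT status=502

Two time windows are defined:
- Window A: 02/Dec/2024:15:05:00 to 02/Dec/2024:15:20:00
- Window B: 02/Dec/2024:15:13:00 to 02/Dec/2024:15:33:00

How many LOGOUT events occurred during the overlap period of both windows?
4

To find overlap events:

1. Window A: 02/Dec/2024:15:05:00 to 02/Dec/2024:15:20:00
2. Window B: 02/Dec/2024:15:13:00 to 02/Dec/2024:15:33:00
3. Overlap period: 02/Dec/2024:15:13:00 to 02/Dec/2024:15:20:00
4. Count LOGOUT events in overlap: 4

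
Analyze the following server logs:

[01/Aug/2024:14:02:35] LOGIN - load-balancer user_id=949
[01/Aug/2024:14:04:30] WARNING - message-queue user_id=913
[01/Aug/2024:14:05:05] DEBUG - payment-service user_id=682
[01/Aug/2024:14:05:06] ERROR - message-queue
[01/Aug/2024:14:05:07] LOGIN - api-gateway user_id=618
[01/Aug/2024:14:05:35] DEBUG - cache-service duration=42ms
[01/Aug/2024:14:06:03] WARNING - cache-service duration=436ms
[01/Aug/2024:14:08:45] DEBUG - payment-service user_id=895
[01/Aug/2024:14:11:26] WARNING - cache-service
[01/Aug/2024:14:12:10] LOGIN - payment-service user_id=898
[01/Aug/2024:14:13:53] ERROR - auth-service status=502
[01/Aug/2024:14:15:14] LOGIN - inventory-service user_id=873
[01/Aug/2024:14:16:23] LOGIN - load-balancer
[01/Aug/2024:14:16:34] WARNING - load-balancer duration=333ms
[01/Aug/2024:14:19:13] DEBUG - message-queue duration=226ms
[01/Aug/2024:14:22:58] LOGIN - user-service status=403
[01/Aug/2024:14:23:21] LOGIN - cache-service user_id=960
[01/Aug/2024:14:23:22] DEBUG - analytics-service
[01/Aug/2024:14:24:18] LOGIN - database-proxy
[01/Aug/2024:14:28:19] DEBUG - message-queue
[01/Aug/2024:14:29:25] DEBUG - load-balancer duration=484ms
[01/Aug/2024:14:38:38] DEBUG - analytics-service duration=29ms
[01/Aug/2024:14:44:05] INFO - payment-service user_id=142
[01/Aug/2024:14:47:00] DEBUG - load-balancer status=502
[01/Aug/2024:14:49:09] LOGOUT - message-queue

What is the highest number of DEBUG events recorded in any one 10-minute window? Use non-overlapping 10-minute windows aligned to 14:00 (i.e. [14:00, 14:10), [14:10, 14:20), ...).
3

To find the burst window:

1. Divide the log period into non-overlapping 10-minute windows starting at 14:00
2. Count DEBUG events in each window
3. Find the window with maximum count
4. Maximum events in a window: 3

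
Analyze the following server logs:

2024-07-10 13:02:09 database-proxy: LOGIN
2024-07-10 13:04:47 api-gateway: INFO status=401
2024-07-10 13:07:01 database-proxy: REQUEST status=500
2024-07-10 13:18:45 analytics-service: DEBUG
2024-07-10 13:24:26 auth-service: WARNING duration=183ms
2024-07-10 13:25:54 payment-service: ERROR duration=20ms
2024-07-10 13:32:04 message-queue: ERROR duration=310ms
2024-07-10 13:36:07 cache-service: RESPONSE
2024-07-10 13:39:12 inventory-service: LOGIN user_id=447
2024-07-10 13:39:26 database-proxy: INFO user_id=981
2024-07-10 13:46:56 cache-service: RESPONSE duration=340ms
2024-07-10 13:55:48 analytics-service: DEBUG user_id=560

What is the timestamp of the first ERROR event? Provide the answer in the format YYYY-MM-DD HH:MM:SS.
2024-07-10 13:25:54

To find the first event:

1. Filter for all ERROR events
2. Sort by timestamp
3. Select the first one
4. Timestamp: 2024-07-10 13:25:54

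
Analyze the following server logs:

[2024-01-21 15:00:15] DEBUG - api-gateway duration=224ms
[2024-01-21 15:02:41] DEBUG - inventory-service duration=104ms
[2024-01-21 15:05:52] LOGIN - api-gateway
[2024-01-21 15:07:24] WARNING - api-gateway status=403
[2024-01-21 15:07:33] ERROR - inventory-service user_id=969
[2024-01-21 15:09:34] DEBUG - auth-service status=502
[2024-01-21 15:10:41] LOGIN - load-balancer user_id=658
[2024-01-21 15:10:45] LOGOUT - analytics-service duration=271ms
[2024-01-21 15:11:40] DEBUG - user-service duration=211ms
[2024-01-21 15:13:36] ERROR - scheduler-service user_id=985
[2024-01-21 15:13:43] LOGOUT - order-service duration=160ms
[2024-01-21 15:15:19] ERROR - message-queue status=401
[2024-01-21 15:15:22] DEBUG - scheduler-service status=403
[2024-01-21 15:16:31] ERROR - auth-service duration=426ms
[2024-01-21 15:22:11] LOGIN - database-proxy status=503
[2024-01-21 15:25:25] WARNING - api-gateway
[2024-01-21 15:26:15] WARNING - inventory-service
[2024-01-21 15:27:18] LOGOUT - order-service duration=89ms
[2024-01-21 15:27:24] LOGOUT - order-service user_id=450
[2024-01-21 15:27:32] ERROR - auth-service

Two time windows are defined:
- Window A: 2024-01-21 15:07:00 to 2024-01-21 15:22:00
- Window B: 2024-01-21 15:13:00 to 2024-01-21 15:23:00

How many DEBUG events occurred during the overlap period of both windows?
1

To find overlap events:

1. Window A: 2024-01-21 15:07:00 to 2024-01-21 15:22:00
2. Window B: 2024-01-21 15:13:00 to 2024-01-21 15:23:00
3. Overlap period: 2024-01-21 15:13:00 to 2024-01-21 15:22:00
4. Count DEBUG events in overlap: 1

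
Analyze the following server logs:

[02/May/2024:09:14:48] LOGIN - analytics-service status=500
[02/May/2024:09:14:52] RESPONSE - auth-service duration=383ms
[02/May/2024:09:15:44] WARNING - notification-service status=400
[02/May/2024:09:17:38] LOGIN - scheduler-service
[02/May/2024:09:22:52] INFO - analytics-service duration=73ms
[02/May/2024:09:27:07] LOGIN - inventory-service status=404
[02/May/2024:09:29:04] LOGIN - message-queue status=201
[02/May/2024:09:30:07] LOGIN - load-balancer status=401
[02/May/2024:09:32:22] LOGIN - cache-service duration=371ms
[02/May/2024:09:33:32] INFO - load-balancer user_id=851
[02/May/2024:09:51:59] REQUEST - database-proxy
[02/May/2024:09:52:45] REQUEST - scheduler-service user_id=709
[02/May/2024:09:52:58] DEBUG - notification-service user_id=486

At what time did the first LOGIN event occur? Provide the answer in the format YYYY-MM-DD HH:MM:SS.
2024-05-02 09:14:48

To find the first event:

1. Filter for all LOGIN events
2. Sort by timestamp
3. Select the first one
4. Timestamp: 2024-05-02 09:14:48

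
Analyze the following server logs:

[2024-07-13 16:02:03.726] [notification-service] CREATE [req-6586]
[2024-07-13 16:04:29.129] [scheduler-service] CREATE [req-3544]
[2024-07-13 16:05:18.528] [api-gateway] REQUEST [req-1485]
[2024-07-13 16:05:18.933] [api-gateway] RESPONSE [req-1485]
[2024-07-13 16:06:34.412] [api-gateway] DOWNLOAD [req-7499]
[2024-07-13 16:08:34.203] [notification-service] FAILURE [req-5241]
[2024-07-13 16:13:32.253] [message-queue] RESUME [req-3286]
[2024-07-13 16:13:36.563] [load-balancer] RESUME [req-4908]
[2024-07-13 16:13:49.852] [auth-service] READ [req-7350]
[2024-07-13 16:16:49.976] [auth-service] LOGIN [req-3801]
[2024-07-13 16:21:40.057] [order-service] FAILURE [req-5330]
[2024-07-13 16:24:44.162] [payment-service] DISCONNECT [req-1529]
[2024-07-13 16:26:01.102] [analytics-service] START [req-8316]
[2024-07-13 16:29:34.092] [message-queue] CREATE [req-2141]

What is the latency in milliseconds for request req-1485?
405

To calculate latency:

1. Find REQUEST with id req-1485: 2024-07-13 16:05:18.528
2. Find RESPONSE with id req-1485: 2024-07-13 16:05:18.933
3. Latency: 2024-07-13 16:05:18.933 - 2024-07-13 16:05:18.528 = 405ms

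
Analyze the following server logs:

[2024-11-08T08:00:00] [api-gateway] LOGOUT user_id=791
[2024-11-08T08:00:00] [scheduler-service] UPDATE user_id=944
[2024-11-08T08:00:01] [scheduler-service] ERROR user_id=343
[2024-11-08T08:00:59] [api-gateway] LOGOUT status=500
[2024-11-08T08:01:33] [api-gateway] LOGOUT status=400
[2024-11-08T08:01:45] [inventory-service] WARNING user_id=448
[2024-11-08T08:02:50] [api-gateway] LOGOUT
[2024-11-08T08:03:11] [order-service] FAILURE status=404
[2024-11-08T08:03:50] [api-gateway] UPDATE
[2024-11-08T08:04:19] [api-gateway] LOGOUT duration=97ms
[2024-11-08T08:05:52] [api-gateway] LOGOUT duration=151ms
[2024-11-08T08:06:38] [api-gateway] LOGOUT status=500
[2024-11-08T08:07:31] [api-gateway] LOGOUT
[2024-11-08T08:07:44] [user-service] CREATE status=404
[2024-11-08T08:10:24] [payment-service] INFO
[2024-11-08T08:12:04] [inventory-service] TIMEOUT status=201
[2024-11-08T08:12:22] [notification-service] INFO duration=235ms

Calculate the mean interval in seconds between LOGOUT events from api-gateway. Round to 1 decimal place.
64.4

To calculate average interval:

1. Find all LOGOUT events for api-gateway in order
2. Calculate time gaps between consecutive events
3. Compute mean of gaps: 451 / 7 = 64.4 seconds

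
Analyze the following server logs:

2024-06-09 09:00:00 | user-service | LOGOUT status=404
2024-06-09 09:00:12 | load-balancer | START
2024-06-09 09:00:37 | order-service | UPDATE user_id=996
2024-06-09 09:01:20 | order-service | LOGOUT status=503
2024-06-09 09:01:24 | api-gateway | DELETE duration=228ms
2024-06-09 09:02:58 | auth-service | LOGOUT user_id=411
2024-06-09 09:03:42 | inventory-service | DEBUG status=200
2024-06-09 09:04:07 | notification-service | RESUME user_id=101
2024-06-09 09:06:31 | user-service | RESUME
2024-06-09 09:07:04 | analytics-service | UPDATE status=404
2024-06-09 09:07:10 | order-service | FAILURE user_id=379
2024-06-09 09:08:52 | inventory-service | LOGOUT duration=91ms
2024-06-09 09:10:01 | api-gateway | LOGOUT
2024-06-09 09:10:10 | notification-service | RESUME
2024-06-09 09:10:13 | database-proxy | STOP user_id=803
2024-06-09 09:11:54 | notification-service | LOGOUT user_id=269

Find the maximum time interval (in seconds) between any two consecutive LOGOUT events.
354

To find the longest gap:

1. Extract all LOGOUT events in chronological order
2. Calculate time differences between consecutive events
3. Find the maximum difference
4. Longest gap: 354 seconds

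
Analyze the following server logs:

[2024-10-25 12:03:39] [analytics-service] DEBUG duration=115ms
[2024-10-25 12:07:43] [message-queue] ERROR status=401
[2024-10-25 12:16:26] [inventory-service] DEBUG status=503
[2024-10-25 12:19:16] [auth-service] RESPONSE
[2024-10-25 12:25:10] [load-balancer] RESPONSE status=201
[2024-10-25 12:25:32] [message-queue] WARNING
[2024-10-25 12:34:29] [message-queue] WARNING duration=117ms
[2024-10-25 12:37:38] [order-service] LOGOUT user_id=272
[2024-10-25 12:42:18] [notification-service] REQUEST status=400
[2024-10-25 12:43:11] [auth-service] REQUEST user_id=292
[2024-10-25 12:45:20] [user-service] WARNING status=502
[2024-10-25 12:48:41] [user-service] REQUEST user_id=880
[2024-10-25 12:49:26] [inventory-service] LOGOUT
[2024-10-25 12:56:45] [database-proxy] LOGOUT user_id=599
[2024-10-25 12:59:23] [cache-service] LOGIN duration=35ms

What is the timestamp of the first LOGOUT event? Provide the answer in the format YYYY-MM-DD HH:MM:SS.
2024-10-25 12:37:38

To find the first event:

1. Filter for all LOGOUT events
2. Sort by timestamp
3. Select the first one
4. Timestamp: 2024-10-25 12:37:38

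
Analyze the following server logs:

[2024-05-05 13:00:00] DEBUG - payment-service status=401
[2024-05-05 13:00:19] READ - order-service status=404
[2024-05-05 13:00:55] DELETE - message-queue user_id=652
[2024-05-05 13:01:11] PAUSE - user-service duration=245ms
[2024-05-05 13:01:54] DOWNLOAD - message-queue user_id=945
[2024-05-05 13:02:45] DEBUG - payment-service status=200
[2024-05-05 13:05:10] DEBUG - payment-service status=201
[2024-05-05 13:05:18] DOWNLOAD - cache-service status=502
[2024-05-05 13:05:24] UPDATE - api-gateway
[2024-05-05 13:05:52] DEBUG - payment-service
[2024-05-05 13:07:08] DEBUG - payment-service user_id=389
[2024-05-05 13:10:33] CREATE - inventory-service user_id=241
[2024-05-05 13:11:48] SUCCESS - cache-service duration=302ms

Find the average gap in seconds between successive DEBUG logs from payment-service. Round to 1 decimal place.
107.0

To calculate average interval:

1. Find all DEBUG events for payment-service in order
2. Calculate time gaps between consecutive events
3. Compute mean of gaps: 428 / 4 = 107.0 seconds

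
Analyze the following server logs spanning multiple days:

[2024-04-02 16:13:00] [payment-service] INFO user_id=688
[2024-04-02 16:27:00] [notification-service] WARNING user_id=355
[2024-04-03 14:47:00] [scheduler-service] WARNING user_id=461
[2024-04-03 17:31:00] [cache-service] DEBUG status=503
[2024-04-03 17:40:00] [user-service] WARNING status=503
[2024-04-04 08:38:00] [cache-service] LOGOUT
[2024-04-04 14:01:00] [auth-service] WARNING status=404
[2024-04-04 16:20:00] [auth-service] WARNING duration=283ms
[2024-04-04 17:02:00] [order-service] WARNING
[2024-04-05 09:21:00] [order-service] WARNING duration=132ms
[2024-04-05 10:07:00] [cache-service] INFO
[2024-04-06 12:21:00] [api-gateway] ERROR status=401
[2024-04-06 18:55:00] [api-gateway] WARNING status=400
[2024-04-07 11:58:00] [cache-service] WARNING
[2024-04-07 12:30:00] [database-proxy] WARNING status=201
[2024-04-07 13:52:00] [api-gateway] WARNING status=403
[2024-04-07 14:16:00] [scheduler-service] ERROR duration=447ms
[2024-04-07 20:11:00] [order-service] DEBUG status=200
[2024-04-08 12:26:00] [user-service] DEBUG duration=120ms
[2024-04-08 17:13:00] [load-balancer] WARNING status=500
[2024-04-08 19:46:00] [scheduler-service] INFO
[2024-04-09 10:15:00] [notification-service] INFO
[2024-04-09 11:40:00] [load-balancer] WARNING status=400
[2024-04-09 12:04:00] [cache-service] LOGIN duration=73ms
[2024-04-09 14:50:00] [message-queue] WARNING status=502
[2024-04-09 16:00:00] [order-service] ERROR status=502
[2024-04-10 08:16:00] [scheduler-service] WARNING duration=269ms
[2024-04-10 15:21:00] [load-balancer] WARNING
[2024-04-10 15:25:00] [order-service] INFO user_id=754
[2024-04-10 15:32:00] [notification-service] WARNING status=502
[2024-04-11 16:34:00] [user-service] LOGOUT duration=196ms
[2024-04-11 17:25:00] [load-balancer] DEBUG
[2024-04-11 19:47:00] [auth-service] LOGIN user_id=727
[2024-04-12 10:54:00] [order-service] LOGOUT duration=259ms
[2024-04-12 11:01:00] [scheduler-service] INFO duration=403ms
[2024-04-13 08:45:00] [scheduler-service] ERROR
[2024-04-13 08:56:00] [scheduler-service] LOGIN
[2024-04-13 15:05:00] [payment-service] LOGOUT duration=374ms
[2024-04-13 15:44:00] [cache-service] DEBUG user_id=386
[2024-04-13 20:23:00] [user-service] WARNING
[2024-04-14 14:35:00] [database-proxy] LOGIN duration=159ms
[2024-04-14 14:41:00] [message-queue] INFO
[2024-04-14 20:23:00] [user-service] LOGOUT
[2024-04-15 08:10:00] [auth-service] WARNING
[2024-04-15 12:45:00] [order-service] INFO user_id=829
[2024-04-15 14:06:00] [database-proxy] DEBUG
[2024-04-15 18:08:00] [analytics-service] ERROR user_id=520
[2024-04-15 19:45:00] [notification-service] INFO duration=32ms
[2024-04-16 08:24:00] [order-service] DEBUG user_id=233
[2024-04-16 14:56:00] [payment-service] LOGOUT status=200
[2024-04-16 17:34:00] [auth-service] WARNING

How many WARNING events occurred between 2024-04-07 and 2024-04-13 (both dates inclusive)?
10

To filter by date range:

1. Date range: 2024-04-07 through 2024-04-13, both dates inclusive
2. Filter for WARNING events whose date falls in this range
3. Count matching events: 10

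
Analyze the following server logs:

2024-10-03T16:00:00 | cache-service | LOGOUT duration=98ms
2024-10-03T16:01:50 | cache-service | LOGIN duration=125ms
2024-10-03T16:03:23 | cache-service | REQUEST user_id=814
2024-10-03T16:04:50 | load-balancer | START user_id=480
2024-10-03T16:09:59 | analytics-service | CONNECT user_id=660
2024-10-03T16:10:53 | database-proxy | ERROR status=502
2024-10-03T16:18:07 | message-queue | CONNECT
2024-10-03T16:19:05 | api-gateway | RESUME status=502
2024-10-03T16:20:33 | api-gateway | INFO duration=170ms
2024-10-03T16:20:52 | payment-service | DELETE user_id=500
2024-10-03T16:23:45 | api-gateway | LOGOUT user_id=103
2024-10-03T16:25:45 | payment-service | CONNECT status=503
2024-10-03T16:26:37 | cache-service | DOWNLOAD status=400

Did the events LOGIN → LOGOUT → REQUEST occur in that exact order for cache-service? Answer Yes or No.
No

To verify sequence order:

1. Find all events in sequence LOGIN → LOGOUT → REQUEST for cache-service
2. Extract their timestamps
3. Check if timestamps are in ascending order
4. Result: No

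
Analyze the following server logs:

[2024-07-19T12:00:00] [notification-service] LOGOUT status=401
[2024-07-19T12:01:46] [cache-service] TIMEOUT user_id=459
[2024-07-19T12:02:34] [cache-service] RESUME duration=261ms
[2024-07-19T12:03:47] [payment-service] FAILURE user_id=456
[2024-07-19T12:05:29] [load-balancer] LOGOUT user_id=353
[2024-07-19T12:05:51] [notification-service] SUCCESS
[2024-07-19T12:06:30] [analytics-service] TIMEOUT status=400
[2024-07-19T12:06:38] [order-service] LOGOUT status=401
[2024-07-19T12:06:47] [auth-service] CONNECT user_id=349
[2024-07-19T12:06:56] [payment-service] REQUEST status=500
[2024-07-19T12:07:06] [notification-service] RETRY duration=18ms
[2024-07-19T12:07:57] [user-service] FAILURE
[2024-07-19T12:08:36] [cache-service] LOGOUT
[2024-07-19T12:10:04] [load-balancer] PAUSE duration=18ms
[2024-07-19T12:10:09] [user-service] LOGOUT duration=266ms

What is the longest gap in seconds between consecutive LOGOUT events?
329

To find the longest gap:

1. Extract all LOGOUT events in chronological order
2. Calculate time differences between consecutive events
3. Find the maximum difference
4. Longest gap: 329 seconds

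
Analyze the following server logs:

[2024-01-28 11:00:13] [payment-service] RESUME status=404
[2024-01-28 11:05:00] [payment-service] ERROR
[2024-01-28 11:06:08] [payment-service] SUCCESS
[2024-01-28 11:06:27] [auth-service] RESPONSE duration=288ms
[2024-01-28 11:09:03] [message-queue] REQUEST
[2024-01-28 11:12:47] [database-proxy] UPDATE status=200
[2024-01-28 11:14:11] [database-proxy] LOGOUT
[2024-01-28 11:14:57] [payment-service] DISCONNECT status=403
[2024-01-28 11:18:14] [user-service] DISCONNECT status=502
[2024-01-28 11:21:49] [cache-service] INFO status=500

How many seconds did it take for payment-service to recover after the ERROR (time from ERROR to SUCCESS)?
68

To calculate recovery time:

1. Find ERROR event for payment-service: 2024-01-28 11:05:00
2. Find next SUCCESS event for payment-service: 2024-01-28 11:06:08
3. Recovery time: 2024-01-28 11:06:08 - 2024-01-28 11:05:00 = 68 seconds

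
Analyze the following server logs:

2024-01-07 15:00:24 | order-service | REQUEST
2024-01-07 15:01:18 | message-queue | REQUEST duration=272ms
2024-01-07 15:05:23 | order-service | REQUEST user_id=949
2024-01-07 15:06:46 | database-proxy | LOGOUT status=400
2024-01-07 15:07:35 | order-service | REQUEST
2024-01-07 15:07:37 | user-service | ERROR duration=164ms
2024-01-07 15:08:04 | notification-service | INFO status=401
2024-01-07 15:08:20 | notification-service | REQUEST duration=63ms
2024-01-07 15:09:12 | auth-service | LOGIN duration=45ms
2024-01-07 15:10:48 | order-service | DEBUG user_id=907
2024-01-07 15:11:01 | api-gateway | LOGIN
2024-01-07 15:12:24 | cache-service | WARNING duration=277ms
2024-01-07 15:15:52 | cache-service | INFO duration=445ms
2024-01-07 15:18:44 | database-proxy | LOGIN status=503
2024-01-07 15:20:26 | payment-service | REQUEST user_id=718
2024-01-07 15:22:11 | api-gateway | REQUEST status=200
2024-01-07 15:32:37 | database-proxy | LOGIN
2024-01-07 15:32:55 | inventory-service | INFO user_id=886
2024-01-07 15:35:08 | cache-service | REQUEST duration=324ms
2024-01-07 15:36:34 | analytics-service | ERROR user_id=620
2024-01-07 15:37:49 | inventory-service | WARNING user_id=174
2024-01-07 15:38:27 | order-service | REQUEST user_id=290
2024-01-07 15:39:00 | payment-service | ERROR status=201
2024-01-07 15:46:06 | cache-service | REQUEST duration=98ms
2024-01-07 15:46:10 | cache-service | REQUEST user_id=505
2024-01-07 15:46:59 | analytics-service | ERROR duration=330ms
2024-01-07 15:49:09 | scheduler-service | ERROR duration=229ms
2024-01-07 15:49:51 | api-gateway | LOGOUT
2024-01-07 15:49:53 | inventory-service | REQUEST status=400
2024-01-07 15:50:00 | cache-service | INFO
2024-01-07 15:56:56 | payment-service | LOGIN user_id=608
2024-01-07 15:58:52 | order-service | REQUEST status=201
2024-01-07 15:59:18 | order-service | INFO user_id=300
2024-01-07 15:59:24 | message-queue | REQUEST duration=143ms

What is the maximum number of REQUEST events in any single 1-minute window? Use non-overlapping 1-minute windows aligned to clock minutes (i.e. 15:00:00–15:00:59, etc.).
2

To find the burst window:

1. Divide the log period into non-overlapping 1-minute windows starting at 15:00
2. Count REQUEST events in each window
3. Find the window with maximum count
4. Maximum events in a window: 2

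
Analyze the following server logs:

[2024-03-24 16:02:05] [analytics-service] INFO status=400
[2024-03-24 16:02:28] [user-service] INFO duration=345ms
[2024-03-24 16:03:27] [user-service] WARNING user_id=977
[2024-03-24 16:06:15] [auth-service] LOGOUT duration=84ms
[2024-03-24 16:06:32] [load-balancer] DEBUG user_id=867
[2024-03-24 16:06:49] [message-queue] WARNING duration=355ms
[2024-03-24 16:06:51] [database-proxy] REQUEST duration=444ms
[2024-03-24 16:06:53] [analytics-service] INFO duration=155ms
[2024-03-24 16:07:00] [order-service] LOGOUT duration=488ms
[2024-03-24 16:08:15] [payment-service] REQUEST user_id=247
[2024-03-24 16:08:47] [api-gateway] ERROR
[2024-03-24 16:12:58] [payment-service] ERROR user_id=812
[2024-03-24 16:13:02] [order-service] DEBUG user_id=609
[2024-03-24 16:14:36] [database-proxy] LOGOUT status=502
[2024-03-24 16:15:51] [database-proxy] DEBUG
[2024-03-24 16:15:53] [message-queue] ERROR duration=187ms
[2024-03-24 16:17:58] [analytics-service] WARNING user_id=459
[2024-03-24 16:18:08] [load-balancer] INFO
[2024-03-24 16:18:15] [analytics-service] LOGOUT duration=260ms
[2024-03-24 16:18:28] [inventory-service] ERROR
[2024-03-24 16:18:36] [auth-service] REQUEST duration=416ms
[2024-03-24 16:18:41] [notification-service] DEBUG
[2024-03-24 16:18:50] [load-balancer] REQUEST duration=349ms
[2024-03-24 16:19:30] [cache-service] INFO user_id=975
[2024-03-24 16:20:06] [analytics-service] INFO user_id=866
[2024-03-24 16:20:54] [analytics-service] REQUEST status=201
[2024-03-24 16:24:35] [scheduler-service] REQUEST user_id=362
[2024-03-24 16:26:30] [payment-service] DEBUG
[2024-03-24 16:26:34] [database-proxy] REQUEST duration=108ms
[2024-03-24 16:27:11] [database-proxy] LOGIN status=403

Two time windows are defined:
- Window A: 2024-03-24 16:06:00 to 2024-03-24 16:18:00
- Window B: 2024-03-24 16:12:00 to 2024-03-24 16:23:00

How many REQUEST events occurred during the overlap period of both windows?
0

To find overlap events:

1. Window A: 2024-03-24 16:06:00 to 2024-03-24 16:18:00
2. Window B: 2024-03-24 16:12:00 to 2024-03-24 16:23:00
3. Overlap period: 2024-03-24 16:12:00 to 2024-03-24 16:18:00
4. Count REQUEST events in overlap: 0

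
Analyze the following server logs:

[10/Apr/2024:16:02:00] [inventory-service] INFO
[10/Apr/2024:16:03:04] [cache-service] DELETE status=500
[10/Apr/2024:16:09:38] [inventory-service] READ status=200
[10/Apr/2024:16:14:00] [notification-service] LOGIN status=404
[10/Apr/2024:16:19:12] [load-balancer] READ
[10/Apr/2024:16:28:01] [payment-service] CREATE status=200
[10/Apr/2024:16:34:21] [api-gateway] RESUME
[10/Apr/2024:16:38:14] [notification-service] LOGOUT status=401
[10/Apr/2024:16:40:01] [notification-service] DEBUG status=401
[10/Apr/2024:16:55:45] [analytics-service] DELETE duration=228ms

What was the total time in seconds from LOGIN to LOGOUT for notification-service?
1454

To calculate state duration:

1. Find LOGIN event for notification-service: 10/Apr/2024:16:14:00
2. Find LOGOUT event for notification-service: 10/Apr/2024:16:38:14
3. Calculate duration: 10/Apr/2024:16:38:14 - 10/Apr/2024:16:14:00 = 1454 seconds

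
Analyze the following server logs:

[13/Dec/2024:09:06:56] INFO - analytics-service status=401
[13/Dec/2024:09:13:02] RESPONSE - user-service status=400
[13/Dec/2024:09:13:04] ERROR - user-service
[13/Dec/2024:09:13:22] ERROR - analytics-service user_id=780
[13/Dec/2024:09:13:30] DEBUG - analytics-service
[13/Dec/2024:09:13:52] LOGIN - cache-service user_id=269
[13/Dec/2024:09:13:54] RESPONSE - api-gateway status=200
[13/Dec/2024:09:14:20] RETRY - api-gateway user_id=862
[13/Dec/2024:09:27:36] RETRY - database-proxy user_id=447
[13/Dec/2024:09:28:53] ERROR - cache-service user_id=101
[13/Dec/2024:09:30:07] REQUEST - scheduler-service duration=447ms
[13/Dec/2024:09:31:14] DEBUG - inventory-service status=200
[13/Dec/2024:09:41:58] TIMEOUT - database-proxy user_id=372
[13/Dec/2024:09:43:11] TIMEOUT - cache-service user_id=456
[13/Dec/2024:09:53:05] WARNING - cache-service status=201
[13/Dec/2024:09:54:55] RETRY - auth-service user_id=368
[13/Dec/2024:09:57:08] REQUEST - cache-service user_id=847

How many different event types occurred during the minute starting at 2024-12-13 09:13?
4

To count unique event types:

1. Filter events in the minute starting at 2024-12-13 09:13
2. Extract event types from matching entries
3. Count unique types: 4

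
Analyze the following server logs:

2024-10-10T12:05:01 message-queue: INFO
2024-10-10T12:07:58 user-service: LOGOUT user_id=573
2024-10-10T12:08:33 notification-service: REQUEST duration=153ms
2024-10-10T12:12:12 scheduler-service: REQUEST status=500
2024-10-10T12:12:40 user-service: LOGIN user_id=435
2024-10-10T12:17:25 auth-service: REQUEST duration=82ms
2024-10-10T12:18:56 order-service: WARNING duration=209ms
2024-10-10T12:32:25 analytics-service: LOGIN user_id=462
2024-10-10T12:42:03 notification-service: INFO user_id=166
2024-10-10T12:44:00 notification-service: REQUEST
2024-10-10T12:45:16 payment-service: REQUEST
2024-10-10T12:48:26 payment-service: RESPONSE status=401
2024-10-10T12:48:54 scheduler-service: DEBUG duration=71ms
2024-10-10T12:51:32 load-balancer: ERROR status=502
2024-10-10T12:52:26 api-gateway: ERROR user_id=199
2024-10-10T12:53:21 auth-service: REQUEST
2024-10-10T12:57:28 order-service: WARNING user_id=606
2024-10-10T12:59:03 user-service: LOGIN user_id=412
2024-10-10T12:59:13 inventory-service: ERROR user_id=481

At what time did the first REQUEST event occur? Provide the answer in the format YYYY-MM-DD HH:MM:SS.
2024-10-10 12:08:33

To find the first event:

1. Filter for all REQUEST events
2. Sort by timestamp
3. Select the first one
4. Timestamp: 2024-10-10 12:08:33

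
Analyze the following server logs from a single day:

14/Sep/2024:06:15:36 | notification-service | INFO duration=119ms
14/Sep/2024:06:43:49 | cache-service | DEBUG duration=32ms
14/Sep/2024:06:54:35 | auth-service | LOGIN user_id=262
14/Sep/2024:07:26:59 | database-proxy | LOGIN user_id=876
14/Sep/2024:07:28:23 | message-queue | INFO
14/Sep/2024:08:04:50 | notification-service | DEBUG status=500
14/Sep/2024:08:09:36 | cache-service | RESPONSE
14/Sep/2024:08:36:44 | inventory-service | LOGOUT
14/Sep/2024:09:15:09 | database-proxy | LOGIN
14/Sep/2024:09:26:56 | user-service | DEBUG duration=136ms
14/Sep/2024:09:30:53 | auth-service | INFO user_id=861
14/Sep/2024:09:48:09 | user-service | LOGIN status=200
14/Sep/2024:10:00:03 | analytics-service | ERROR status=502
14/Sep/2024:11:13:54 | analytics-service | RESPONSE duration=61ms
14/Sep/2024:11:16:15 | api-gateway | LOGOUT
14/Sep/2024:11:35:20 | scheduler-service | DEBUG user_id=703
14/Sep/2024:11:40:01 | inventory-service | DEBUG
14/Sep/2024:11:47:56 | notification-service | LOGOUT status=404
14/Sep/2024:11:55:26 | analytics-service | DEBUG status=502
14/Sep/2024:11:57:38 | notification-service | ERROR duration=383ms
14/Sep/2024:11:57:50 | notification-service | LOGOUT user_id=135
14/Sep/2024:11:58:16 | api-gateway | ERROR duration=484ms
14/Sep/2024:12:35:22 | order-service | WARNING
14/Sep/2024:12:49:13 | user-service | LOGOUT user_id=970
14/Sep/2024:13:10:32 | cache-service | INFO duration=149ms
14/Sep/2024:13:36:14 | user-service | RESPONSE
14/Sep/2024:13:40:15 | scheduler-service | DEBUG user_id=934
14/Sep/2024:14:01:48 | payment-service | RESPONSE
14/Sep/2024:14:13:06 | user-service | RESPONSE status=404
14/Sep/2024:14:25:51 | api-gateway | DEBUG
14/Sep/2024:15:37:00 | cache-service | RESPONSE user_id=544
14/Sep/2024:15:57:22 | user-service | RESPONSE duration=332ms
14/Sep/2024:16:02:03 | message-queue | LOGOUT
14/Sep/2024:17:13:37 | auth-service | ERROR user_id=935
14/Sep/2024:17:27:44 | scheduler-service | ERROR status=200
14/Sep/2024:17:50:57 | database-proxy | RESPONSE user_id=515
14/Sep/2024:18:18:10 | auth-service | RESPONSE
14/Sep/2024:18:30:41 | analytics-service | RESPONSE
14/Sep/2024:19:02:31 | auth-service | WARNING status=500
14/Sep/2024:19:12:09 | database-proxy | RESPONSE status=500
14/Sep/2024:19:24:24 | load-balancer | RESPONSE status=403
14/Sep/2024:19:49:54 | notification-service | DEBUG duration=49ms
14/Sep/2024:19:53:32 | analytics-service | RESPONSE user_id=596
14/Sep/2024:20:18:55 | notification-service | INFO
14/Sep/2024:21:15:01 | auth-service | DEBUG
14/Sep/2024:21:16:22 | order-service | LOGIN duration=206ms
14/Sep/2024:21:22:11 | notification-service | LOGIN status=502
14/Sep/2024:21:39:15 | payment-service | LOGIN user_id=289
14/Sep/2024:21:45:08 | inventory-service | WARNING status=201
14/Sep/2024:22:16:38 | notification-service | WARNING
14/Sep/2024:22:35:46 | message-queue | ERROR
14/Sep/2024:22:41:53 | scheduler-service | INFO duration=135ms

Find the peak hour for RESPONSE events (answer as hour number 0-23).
19

To find the peak hour:

1. Group all RESPONSE events by hour
2. Count events in each hour
3. Find hour with maximum count
4. Peak hour: 19 (with 3 events)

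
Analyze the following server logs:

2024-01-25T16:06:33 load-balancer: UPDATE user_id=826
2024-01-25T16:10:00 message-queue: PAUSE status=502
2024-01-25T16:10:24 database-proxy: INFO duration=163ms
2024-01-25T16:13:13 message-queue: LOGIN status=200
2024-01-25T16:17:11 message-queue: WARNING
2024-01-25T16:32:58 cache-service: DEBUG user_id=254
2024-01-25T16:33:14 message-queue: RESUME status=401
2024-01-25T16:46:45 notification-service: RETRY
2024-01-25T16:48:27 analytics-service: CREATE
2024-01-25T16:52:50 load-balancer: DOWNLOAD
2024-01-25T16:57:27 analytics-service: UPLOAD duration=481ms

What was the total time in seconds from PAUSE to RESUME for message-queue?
1394

To calculate state duration:

1. Find PAUSE event for message-queue: 2024-01-25T16:10:00
2. Find RESUME event for message-queue: 2024-01-25T16:33:14
3. Calculate duration: 2024-01-25T16:33:14 - 2024-01-25T16:10:00 = 1394 seconds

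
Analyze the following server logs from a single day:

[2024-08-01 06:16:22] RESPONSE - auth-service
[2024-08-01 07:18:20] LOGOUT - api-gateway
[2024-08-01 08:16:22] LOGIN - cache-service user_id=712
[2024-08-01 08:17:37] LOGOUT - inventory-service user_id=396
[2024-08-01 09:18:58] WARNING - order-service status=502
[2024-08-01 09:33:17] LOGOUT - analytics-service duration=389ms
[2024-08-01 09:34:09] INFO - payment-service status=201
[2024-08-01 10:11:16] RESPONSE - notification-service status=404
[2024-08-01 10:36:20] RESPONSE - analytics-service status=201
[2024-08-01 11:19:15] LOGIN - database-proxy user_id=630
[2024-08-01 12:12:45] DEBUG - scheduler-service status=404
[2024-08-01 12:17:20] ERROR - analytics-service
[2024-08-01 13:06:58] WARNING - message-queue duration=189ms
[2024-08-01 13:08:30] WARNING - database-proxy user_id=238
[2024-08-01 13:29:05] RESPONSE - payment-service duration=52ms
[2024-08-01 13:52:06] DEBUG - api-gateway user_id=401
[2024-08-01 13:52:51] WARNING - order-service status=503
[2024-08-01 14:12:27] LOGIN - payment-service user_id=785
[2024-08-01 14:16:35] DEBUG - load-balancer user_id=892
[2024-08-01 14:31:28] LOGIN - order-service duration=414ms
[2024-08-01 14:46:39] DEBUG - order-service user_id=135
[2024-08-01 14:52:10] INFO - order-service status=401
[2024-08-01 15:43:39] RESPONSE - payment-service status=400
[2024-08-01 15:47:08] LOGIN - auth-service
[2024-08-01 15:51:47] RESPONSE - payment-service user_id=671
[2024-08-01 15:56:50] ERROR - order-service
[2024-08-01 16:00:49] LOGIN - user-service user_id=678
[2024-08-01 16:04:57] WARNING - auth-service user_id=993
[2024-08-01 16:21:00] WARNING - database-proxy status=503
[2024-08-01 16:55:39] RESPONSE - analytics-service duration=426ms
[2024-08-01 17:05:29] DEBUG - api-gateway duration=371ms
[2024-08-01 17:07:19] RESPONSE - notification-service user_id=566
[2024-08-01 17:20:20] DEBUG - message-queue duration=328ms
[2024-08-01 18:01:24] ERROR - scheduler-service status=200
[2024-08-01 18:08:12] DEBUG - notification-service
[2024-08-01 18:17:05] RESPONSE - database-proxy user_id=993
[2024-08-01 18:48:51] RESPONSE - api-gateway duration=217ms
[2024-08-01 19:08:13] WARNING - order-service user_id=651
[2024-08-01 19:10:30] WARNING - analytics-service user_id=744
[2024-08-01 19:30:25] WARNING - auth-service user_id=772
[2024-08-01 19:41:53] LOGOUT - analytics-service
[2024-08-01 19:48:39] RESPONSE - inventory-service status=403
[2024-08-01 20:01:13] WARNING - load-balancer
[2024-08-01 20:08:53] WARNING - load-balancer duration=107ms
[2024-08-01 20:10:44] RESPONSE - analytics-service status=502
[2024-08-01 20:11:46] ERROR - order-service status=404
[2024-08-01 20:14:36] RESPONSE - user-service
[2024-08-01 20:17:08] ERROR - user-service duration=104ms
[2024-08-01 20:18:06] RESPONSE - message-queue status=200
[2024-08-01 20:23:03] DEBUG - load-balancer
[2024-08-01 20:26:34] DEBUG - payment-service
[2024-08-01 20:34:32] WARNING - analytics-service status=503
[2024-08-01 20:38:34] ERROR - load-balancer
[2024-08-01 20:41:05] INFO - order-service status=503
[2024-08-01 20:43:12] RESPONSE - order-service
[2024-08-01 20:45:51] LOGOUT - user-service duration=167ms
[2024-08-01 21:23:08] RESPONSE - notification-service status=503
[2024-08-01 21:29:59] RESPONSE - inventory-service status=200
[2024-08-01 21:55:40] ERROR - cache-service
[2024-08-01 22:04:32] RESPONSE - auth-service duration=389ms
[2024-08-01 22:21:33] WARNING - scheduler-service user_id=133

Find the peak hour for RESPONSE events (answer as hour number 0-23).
20

To find the peak hour:

1. Group all RESPONSE events by hour
2. Count events in each hour
3. Find hour with maximum count
4. Peak hour: 20 (with 4 events)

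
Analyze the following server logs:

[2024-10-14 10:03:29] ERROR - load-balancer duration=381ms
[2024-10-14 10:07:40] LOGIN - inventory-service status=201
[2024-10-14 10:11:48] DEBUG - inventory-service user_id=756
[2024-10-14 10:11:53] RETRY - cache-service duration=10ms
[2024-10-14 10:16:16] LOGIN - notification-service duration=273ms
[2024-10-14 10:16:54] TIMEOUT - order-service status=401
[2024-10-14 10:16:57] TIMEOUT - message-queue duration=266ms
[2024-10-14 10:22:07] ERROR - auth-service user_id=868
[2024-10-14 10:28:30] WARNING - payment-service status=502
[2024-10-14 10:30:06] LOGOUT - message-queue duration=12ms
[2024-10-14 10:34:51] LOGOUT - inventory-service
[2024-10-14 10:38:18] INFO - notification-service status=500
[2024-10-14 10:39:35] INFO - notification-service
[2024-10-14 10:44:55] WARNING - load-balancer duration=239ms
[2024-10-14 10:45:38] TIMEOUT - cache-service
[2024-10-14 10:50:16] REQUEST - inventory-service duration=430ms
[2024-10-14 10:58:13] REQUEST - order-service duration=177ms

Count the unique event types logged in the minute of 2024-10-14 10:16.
2

To count unique event types:

1. Filter events in the minute starting at 2024-10-14 10:16
2. Extract event types from matching entries
3. Count unique types: 2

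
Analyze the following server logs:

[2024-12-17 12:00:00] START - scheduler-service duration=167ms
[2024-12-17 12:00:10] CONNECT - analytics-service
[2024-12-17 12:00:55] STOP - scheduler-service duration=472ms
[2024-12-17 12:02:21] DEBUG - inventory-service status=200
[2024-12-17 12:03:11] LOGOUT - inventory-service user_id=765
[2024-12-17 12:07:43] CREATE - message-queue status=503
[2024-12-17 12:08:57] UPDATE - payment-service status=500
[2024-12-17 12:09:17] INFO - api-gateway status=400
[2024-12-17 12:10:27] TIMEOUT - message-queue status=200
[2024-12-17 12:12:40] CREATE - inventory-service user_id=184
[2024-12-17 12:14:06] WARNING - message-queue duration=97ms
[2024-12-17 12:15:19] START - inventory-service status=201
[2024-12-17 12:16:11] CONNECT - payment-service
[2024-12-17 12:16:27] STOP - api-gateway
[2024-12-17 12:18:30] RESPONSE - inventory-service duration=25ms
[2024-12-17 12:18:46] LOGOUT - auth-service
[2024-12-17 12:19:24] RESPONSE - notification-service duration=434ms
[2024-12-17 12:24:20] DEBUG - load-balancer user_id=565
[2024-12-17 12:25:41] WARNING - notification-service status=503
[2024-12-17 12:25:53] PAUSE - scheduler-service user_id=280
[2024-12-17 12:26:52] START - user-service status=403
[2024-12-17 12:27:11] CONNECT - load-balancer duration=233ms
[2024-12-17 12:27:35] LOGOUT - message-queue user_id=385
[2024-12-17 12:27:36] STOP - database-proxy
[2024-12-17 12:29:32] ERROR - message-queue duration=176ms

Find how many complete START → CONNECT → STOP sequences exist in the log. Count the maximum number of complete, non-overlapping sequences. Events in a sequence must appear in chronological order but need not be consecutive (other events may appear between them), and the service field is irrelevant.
3

To count sequences:

1. Look for pattern: START → CONNECT → STOP
2. Greedily scan the log in chronological order, matching each sequence element in turn (ignoring service)
3. Each time the full pattern completes, increment the count and restart matching from the next event
4. Complete non-overlapping sequences found: 3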